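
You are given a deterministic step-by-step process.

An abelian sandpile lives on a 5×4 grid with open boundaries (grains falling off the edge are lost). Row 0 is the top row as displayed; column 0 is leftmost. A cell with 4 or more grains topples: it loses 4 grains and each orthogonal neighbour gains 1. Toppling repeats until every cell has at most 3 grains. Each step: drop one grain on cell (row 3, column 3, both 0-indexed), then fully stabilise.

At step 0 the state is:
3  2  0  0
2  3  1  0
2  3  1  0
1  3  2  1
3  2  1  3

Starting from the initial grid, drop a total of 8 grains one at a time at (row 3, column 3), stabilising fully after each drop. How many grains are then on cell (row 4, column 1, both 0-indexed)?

3

k=0  3  2  0  0
2  3  1  0
2  3  1  0
1  3  2  1
3  2  1  3
k=1  3  2  0  0
2  3  1  0
2  3  1  0
1  3  2  2
3  2  1  3
k=2  3  2  0  0
2  3  1  0
2  3  1  0
1  3  2  3
3  2  1  3
k=3  3  2  0  0
2  3  1  0
2  3  1  1
1  3  3  1
3  2  2  0
k=4  3  2  0  0
2  3  1  0
2  3  1  1
1  3  3  2
3  2  2  0
k=5  3  2  0  0
2  3  1  0
2  3  1  1
1  3  3  3
3  2  2  0
k=6  3  3  0  0
3  0  2  0
3  1  3  2
2  1  1  1
3  3  3  1
k=7  3  3  0  0
3  0  2  0
3  1  3  2
2  1  1  2
3  3  3  1
k=8  3  3  0  0
3  0  2  0
3  1  3  2
2  1  1  3
3  3  3  1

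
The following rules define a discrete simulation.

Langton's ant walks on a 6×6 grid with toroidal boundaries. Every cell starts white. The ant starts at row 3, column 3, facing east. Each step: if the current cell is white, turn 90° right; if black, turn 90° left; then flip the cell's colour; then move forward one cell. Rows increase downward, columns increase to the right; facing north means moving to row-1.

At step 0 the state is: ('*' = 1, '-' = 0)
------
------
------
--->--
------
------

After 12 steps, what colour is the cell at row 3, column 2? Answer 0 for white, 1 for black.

1

0) ------
------
------
--->--
------
------
1) ------
------
------
---*--
---v--
------
2) ------
------
------
---*--
--<*--
------
3) ------
------
------
--^*--
--**--
------
4) ------
------
------
--*>--
--**--
------
5) ------
------
---^--
--*---
--**--
------
6) ------
------
---*>-
--*---
--**--
------
7) ------
------
---**-
--*-v-
--**--
------
8) ------
------
---**-
--*<*-
--**--
------
9) ------
------
---^*-
--***-
--**--
------
10) ------
------
--<-*-
--***-
--**--
------
11) ------
--^---
--*-*-
--***-
--**--
------
12) ------
--*>--
--*-*-
--***-
--**--
------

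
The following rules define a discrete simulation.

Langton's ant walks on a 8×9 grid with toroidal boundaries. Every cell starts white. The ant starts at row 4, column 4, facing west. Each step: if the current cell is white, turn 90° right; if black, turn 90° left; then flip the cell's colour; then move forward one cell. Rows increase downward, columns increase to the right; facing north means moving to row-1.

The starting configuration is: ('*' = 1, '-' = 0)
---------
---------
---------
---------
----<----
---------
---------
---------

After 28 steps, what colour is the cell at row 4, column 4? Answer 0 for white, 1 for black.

k=0  ---------
---------
---------
---------
----<----
---------
---------
---------
k=1  ---------
---------
---------
----^----
----*----
---------
---------
---------
k=2  ---------
---------
---------
----*>---
----*----
---------
---------
---------
k=3  ---------
---------
---------
----**---
----*v---
---------
---------
---------
k=4  ---------
---------
---------
----**---
----<*---
---------
---------
---------
k=5  ---------
---------
---------
----**---
-----*---
----v----
---------
---------
k=6  ---------
---------
---------
----**---
-----*---
---<*----
---------
---------
k=7  ---------
---------
---------
----**---
---^-*---
---**----
---------
---------
k=8  ---------
---------
---------
----**---
---*>*---
---**----
---------
---------
k=9  ---------
---------
---------
----**---
---***---
---*v----
---------
---------
k=10  ---------
---------
---------
----**---
---***---
---*->---
---------
---------
k=11  ---------
---------
---------
----**---
---***---
---*-*---
-----v---
---------
k=12  ---------
---------
---------
----**---
---***---
---*-*---
----<*---
---------
k=13  ---------
---------
---------
----**---
---***---
---*^*---
----**---
---------
k=14  ---------
---------
---------
----**---
---***---
---**>---
----**---
---------
k=15  ---------
---------
---------
----**---
---**^---
---**----
----**---
---------
k=16  ---------
---------
---------
----**---
---*<----
---**----
----**---
---------
k=17  ---------
---------
---------
----**---
---*-----
---*v----
----**---
---------
k=18  ---------
---------
---------
----**---
---*-----
---*->---
----**---
---------
k=19  ---------
---------
---------
----**---
---*-----
---*-*---
----*v---
---------
k=20  ---------
---------
---------
----**---
---*-----
---*-*---
----*->--
---------
k=21  ---------
---------
---------
----**---
---*-----
---*-*---
----*-*--
------v--
k=22  ---------
---------
---------
----**---
---*-----
---*-*---
----*-*--
-----<*--
k=23  ---------
---------
---------
----**---
---*-----
---*-*---
----*^*--
-----**--
k=24  ---------
---------
---------
----**---
---*-----
---*-*---
----**>--
-----**--
k=25  ---------
---------
---------
----**---
---*-----
---*-*^--
----**---
-----**--
k=26  ---------
---------
---------
----**---
---*-----
---*-**>-
----**---
-----**--
k=27  ---------
---------
---------
----**---
---*-----
---*-***-
----**-v-
-----**--
k=28  ---------
---------
---------
----**---
---*-----
---*-***-
----**<*-
-----**--

0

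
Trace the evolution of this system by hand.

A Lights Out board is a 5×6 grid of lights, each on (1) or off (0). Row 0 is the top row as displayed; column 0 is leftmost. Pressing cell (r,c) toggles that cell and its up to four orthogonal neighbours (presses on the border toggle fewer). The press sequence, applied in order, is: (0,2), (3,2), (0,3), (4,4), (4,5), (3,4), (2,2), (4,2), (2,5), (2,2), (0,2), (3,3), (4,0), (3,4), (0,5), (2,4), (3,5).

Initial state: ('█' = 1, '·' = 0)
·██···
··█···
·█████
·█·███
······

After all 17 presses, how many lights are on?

16

0) ·██···
··█···
·█████
·█·███
······
1) ···█··
······
·█████
·█·███
······
2) ···█··
······
·█·███
··█·██
··█···
3) ··█·█·
···█··
·█·███
··█·██
··█···
4) ··█·█·
···█··
·█·███
··█··█
··████
5) ··█·█·
···█··
·█·███
··█···
··██··
6) ··█·█·
···█··
·█·█·█
··████
··███·
7) ··█·█·
··██··
··█··█
···███
··███·
8) ··█·█·
··██··
··█··█
··████
·█··█·
9) ··█·█·
··██·█
··█·█·
··███·
·█··█·
10) ··█·█·
···█·█
·█·██·
···██·
·█··█·
11) ·█·██·
··██·█
·█·██·
···██·
·█··█·
12) ·█·██·
··██·█
·█··█·
··█···
·█·██·
13) ·█·██·
··██·█
·█··█·
█·█···
█··██·
14) ·█·██·
··██·█
·█····
█·████
█··█··
15) ·█·█·█
··██··
·█····
█·████
█··█··
16) ·█·█·█
··███·
·█·███
█·██·█
█··█··
17) ·█·█·█
··███·
·█·██·
█·███·
█··█·█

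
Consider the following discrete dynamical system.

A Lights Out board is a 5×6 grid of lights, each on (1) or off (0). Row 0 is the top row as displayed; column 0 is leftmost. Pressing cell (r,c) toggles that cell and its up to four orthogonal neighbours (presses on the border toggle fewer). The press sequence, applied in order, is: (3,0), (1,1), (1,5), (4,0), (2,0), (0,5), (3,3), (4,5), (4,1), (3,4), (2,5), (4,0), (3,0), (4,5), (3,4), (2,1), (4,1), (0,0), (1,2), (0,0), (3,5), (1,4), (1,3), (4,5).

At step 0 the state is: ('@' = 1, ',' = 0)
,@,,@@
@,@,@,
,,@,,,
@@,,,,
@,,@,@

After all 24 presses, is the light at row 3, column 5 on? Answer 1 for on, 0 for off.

k=0  ,@,,@@
@,@,@,
,,@,,,
@@,,,,
@,,@,@
k=1  ,@,,@@
@,@,@,
@,@,,,
,,,,,,
,,,@,@
k=2  ,,,,@@
,@,,@,
@@@,,,
,,,,,,
,,,@,@
k=3  ,,,,@,
,@,,,@
@@@,,@
,,,,,,
,,,@,@
k=4  ,,,,@,
,@,,,@
@@@,,@
@,,,,,
@@,@,@
k=5  ,,,,@,
@@,,,@
,,@,,@
,,,,,,
@@,@,@
k=6  ,,,,,@
@@,,,,
,,@,,@
,,,,,,
@@,@,@
k=7  ,,,,,@
@@,,,,
,,@@,@
,,@@@,
@@,,,@
k=8  ,,,,,@
@@,,,,
,,@@,@
,,@@@@
@@,,@,
k=9  ,,,,,@
@@,,,,
,,@@,@
,@@@@@
,,@,@,
k=10  ,,,,,@
@@,,,,
,,@@@@
,@@,,,
,,@,,,
k=11  ,,,,,@
@@,,,@
,,@@,,
,@@,,@
,,@,,,
k=12  ,,,,,@
@@,,,@
,,@@,,
@@@,,@
@@@,,,
k=13  ,,,,,@
@@,,,@
@,@@,,
,,@,,@
,@@,,,
k=14  ,,,,,@
@@,,,@
@,@@,,
,,@,,,
,@@,@@
k=15  ,,,,,@
@@,,,@
@,@@@,
,,@@@@
,@@,,@
k=16  ,,,,,@
@,,,,@
,@,@@,
,@@@@@
,@@,,@
k=17  ,,,,,@
@,,,,@
,@,@@,
,,@@@@
@,,,,@
k=18  @@,,,@
,,,,,@
,@,@@,
,,@@@@
@,,,,@
k=19  @@@,,@
,@@@,@
,@@@@,
,,@@@@
@,,,,@
k=20  ,,@,,@
@@@@,@
,@@@@,
,,@@@@
@,,,,@
k=21  ,,@,,@
@@@@,@
,@@@@@
,,@@,,
@,,,,,
k=22  ,,@,@@
@@@,@,
,@@@,@
,,@@,,
@,,,,,
k=23  ,,@@@@
@@,@,,
,@@,,@
,,@@,,
@,,,,,
k=24  ,,@@@@
@@,@,,
,@@,,@
,,@@,@
@,,,@@

1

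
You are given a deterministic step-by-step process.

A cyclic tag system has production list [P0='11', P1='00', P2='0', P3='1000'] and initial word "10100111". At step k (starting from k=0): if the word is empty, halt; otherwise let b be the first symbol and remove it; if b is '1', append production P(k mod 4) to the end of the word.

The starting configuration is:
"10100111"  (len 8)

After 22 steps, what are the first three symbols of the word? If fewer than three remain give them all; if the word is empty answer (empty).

001

k=0  "10100111"  (len 8)
k=1  "010011111"  (len 9)
k=2  "10011111"  (len 8)
k=3  "00111110"  (len 8)
k=4  "0111110"  (len 7)
k=5  "111110"  (len 6)
k=6  "1111000"  (len 7)
k=7  "1110000"  (len 7)
k=8  "1100001000"  (len 10)
k=9  "10000100011"  (len 11)
k=10  "000010001100"  (len 12)
k=11  "00010001100"  (len 11)
k=12  "0010001100"  (len 10)
k=13  "010001100"  (len 9)
k=14  "10001100"  (len 8)
k=15  "00011000"  (len 8)
k=16  "0011000"  (len 7)
k=17  "011000"  (len 6)
k=18  "11000"  (len 5)
k=19  "10000"  (len 5)
k=20  "00001000"  (len 8)
k=21  "0001000"  (len 7)
k=22  "001000"  (len 6)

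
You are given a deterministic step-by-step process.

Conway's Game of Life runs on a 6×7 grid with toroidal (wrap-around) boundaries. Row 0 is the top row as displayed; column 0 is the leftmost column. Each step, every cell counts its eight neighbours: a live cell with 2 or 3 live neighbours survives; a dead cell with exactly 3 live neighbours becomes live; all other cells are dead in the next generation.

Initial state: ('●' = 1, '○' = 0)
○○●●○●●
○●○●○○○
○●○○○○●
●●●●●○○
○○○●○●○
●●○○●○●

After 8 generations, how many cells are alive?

14

gen 0: ○○●●○●●
○●○●○○○
○●○○○○●
●●●●●○○
○○○●○●○
●●○○●○●
gen 1: ○○○●○●●
○●○●●●●
○○○○●○○
●●○●●●●
○○○○○●○
●●○○○○○
gen 2: ○●○●○○○
●○●●○○●
○●○○○○○
●○○●○○●
○○●○○●○
●○○○●●○
gen 3: ○●○●○●○
●○○●○○○
○●○●○○○
●●●○○○●
●●○●○●○
○●●●●●●
gen 4: ○●○○○●○
●●○●○○○
○○○●○○●
○○○●●○●
○○○○○○○
○○○○○○○
gen 5: ●●●○○○○
●●○○●○●
○○○●○●●
○○○●●●○
○○○○○○○
○○○○○○○
gen 6: ○○●○○○●
○○○●●○○
○○●●○○○
○○○●○●●
○○○○●○○
○●○○○○○
gen 7: ○○●●○○○
○○○○●○○
○○●○○●○
○○●●○●○
○○○○●●○
○○○○○○○
gen 8: ○○○●○○○
○○●○●○○
○○●○○●○
○○●●○●●
○○○●●●○
○○○●●○○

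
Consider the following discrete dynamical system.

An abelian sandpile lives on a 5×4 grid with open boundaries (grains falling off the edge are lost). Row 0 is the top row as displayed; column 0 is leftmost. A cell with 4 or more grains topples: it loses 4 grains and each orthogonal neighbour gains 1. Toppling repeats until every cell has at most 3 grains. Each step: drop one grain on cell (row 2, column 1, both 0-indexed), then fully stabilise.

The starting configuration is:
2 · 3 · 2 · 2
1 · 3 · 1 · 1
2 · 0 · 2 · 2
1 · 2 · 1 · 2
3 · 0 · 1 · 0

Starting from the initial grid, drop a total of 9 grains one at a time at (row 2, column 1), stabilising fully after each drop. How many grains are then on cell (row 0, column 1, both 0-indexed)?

gen 0: 2 · 3 · 2 · 2
1 · 3 · 1 · 1
2 · 0 · 2 · 2
1 · 2 · 1 · 2
3 · 0 · 1 · 0
gen 1: 2 · 3 · 2 · 2
1 · 3 · 1 · 1
2 · 1 · 2 · 2
1 · 2 · 1 · 2
3 · 0 · 1 · 0
gen 2: 2 · 3 · 2 · 2
1 · 3 · 1 · 1
2 · 2 · 2 · 2
1 · 2 · 1 · 2
3 · 0 · 1 · 0
gen 3: 2 · 3 · 2 · 2
1 · 3 · 1 · 1
2 · 3 · 2 · 2
1 · 2 · 1 · 2
3 · 0 · 1 · 0
gen 4: 3 · 0 · 3 · 2
2 · 1 · 2 · 1
3 · 1 · 3 · 2
1 · 3 · 1 · 2
3 · 0 · 1 · 0
gen 5: 3 · 0 · 3 · 2
2 · 1 · 2 · 1
3 · 2 · 3 · 2
1 · 3 · 1 · 2
3 · 0 · 1 · 0
gen 6: 3 · 0 · 3 · 2
2 · 1 · 2 · 1
3 · 3 · 3 · 2
1 · 3 · 1 · 2
3 · 0 · 1 · 0
gen 7: 3 · 0 · 3 · 2
3 · 2 · 3 · 1
0 · 3 · 0 · 3
3 · 0 · 3 · 2
3 · 1 · 1 · 0
gen 8: 3 · 0 · 3 · 2
3 · 3 · 3 · 1
1 · 0 · 1 · 3
3 · 1 · 3 · 2
3 · 1 · 1 · 0
gen 9: 3 · 0 · 3 · 2
3 · 3 · 3 · 1
1 · 1 · 1 · 3
3 · 1 · 3 · 2
3 · 1 · 1 · 0

0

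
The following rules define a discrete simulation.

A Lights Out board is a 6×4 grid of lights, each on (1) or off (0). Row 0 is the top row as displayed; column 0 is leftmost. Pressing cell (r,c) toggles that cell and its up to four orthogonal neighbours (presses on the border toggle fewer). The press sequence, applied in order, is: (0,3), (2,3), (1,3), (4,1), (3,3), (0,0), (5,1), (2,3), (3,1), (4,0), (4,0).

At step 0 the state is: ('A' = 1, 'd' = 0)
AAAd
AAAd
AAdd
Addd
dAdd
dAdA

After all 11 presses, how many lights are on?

10

t=0: AAAd
AAAd
AAdd
Addd
dAdd
dAdA
t=1: AAdA
AAAA
AAdd
Addd
dAdd
dAdA
t=2: AAdA
AAAd
AAAA
AddA
dAdd
dAdA
t=3: AAdd
AAdA
AAAd
AddA
dAdd
dAdA
t=4: AAdd
AAdA
AAAd
AAdA
AdAd
dddA
t=5: AAdd
AAdA
AAAA
AAAd
AdAA
dddA
t=6: dddd
dAdA
AAAA
AAAd
AdAA
dddA
t=7: dddd
dAdA
AAAA
AAAd
AAAA
AAAA
t=8: dddd
dAdd
AAdd
AAAA
AAAA
AAAA
t=9: dddd
dAdd
Addd
dddA
AdAA
AAAA
t=10: dddd
dAdd
Addd
AddA
dAAA
dAAA
t=11: dddd
dAdd
Addd
dddA
AdAA
AAAA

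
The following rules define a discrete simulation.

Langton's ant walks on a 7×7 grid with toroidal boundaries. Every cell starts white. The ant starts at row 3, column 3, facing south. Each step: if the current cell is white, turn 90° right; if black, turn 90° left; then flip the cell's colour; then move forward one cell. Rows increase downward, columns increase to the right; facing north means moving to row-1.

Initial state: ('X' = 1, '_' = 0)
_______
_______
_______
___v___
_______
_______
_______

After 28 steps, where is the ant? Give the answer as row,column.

1,5

[0] _______
_______
_______
___v___
_______
_______
_______
[1] _______
_______
_______
__<X___
_______
_______
_______
[2] _______
_______
__^____
__XX___
_______
_______
_______
[3] _______
_______
__X>___
__XX___
_______
_______
_______
[4] _______
_______
__XX___
__Xv___
_______
_______
_______
[5] _______
_______
__XX___
__X_>__
_______
_______
_______
[6] _______
_______
__XX___
__X_X__
____v__
_______
_______
[7] _______
_______
__XX___
__X_X__
___<X__
_______
_______
[8] _______
_______
__XX___
__X^X__
___XX__
_______
_______
[9] _______
_______
__XX___
__XX>__
___XX__
_______
_______
[10] _______
_______
__XX^__
__XX___
___XX__
_______
_______
[11] _______
_______
__XXX>_
__XX___
___XX__
_______
_______
[12] _______
_______
__XXXX_
__XX_v_
___XX__
_______
_______
[13] _______
_______
__XXXX_
__XX<X_
___XX__
_______
_______
[14] _______
_______
__XX^X_
__XXXX_
___XX__
_______
_______
[15] _______
_______
__X<_X_
__XXXX_
___XX__
_______
_______
[16] _______
_______
__X__X_
__XvXX_
___XX__
_______
_______
[17] _______
_______
__X__X_
__X_>X_
___XX__
_______
_______
[18] _______
_______
__X_^X_
__X__X_
___XX__
_______
_______
[19] _______
_______
__X_X>_
__X__X_
___XX__
_______
_______
[20] _______
_____^_
__X_X__
__X__X_
___XX__
_______
_______
[21] _______
_____X>
__X_X__
__X__X_
___XX__
_______
_______
[22] _______
_____XX
__X_X_v
__X__X_
___XX__
_______
_______
[23] _______
_____XX
__X_X<X
__X__X_
___XX__
_______
_______
[24] _______
_____^X
__X_XXX
__X__X_
___XX__
_______
_______
[25] _______
____<_X
__X_XXX
__X__X_
___XX__
_______
_______
[26] ____^__
____X_X
__X_XXX
__X__X_
___XX__
_______
_______
[27] ____X>_
____X_X
__X_XXX
__X__X_
___XX__
_______
_______
[28] ____XX_
____XvX
__X_XXX
__X__X_
___XX__
_______
_______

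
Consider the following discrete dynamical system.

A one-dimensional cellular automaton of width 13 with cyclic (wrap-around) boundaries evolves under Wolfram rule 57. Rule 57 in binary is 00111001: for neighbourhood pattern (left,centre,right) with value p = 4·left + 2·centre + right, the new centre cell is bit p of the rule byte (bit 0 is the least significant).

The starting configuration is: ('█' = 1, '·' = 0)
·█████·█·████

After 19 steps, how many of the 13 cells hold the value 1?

[0] ·█████·█·████
[1] ██····█·██···
[2] █·███··██·██·
[3] ·██··█·█·██·█
[4] ██·█··█·██·█·
[5] █·█·█··██·█·█
[6] ·█·█·█·█·█·██
[7] █·█·█·█·█·██·
[8] ·█·█·█·█·██·█
[9] █·█·█·█·██·█·
[10] ·█·█·█·██·█·█
[11] █·█·█·██·█·█·
[12] ·█·█·██·█·█·█
[13] █·█·██·█·█·█·
[14] ·█·██·█·█·█·█
[15] █·██·█·█·█·█·
[16] ·██·█·█·█·█·█
[17] ██·█·█·█·█·█·
[18] █·█·█·█·█·█·█
[19] ·█·█·█·█·█·██

7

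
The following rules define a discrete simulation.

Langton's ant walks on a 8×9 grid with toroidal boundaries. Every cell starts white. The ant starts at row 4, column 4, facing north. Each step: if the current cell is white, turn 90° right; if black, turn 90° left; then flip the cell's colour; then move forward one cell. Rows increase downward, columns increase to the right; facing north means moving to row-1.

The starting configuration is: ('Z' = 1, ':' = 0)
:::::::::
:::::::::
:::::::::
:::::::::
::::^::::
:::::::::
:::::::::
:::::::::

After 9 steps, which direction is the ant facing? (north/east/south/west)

step 0: :::::::::
:::::::::
:::::::::
:::::::::
::::^::::
:::::::::
:::::::::
:::::::::
step 1: :::::::::
:::::::::
:::::::::
:::::::::
::::Z>:::
:::::::::
:::::::::
:::::::::
step 2: :::::::::
:::::::::
:::::::::
:::::::::
::::ZZ:::
:::::v:::
:::::::::
:::::::::
step 3: :::::::::
:::::::::
:::::::::
:::::::::
::::ZZ:::
::::<Z:::
:::::::::
:::::::::
step 4: :::::::::
:::::::::
:::::::::
:::::::::
::::^Z:::
::::ZZ:::
:::::::::
:::::::::
step 5: :::::::::
:::::::::
:::::::::
:::::::::
:::<:Z:::
::::ZZ:::
:::::::::
:::::::::
step 6: :::::::::
:::::::::
:::::::::
:::^:::::
:::Z:Z:::
::::ZZ:::
:::::::::
:::::::::
step 7: :::::::::
:::::::::
:::::::::
:::Z>::::
:::Z:Z:::
::::ZZ:::
:::::::::
:::::::::
step 8: :::::::::
:::::::::
:::::::::
:::ZZ::::
:::ZvZ:::
::::ZZ:::
:::::::::
:::::::::
step 9: :::::::::
:::::::::
:::::::::
:::ZZ::::
:::<ZZ:::
::::ZZ:::
:::::::::
:::::::::

west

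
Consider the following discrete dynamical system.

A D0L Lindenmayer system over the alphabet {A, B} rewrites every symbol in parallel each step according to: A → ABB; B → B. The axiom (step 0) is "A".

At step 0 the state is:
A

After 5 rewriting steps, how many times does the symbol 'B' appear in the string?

k=0  A
k=1  ABB
k=2  ABBBB
k=3  ABBBBBB
k=4  ABBBBBBBB
k=5  ABBBBBBBBBB

10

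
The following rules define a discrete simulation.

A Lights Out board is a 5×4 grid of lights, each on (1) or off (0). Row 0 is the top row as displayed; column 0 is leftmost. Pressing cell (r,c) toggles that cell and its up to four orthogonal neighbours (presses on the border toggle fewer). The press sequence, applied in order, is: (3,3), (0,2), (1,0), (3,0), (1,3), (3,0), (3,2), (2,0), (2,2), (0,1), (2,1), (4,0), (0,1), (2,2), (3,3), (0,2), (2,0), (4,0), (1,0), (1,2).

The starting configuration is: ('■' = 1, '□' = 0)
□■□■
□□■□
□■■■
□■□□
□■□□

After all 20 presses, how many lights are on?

9

gen 0: □■□■
□□■□
□■■■
□■□□
□■□□
gen 1: □■□■
□□■□
□■■□
□■■■
□■□■
gen 2: □□■□
□□□□
□■■□
□■■■
□■□■
gen 3: ■□■□
■■□□
■■■□
□■■■
□■□■
gen 4: ■□■□
■■□□
□■■□
■□■■
■■□■
gen 5: ■□■■
■■■■
□■■■
■□■■
■■□■
gen 6: ■□■■
■■■■
■■■■
□■■■
□■□■
gen 7: ■□■■
■■■■
■■□■
□□□□
□■■■
gen 8: ■□■■
□■■■
□□□■
■□□□
□■■■
gen 9: ■□■■
□■□■
□■■□
■□■□
□■■■
gen 10: □■□■
□□□■
□■■□
■□■□
□■■■
gen 11: □■□■
□■□■
■□□□
■■■□
□■■■
gen 12: □■□■
□■□■
■□□□
□■■□
■□■■
gen 13: ■□■■
□□□■
■□□□
□■■□
■□■■
gen 14: ■□■■
□□■■
■■■■
□■□□
■□■■
gen 15: ■□■■
□□■■
■■■□
□■■■
■□■□
gen 16: ■■□□
□□□■
■■■□
□■■■
■□■□
gen 17: ■■□□
■□□■
□□■□
■■■■
■□■□
gen 18: ■■□□
■□□■
□□■□
□■■■
□■■□
gen 19: □■□□
□■□■
■□■□
□■■■
□■■□
gen 20: □■■□
□□■□
■□□□
□■■■
□■■□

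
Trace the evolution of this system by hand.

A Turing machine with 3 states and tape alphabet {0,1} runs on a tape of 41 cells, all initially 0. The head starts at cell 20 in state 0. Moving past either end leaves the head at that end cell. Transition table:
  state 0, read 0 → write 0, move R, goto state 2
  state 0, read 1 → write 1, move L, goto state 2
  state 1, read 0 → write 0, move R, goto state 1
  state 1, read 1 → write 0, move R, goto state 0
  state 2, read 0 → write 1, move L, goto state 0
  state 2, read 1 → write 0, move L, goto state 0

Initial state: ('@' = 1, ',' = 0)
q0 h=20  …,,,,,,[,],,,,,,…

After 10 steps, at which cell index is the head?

0) q0 h=20  …,,,,,,[,],,,,,,…
1) q2 h=21  …,,,,,,[,],,,,,,…
2) q0 h=20  …,,,,,,[,]@,,,,,…
3) q2 h=21  …,,,,,,[@],,,,,,…
4) q0 h=20  …,,,,,,[,],,,,,,…
5) q2 h=21  …,,,,,,[,],,,,,,…
6) q0 h=20  …,,,,,,[,]@,,,,,…
7) q2 h=21  …,,,,,,[@],,,,,,…
8) q0 h=20  …,,,,,,[,],,,,,,…
9) q2 h=21  …,,,,,,[,],,,,,,…
10) q0 h=20  …,,,,,,[,]@,,,,,…

20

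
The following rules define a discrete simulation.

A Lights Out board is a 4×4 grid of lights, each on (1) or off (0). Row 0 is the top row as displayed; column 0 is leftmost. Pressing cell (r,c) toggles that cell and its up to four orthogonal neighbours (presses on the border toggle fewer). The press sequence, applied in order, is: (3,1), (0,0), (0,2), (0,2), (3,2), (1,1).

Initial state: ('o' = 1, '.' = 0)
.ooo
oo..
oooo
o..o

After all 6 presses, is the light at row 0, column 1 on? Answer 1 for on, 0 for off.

0) .ooo
oo..
oooo
o..o
1) .ooo
oo..
o.oo
.ooo
2) o.oo
.o..
o.oo
.ooo
3) oo..
.oo.
o.oo
.ooo
4) o.oo
.o..
o.oo
.ooo
5) o.oo
.o..
o..o
....
6) oooo
o.o.
oo.o
....

1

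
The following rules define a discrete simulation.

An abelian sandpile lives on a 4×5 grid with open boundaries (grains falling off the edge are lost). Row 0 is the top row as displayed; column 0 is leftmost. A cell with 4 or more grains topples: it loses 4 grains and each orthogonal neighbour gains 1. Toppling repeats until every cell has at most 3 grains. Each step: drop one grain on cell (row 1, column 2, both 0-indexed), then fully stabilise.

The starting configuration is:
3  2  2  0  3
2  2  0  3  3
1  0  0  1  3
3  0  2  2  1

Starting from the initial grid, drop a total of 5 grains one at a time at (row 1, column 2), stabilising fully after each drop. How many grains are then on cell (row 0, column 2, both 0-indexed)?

k=0  3  2  2  0  3
2  2  0  3  3
1  0  0  1  3
3  0  2  2  1
k=1  3  2  2  0  3
2  2  1  3  3
1  0  0  1  3
3  0  2  2  1
k=2  3  2  2  0  3
2  2  2  3  3
1  0  0  1  3
3  0  2  2  1
k=3  3  2  2  0  3
2  2  3  3  3
1  0  0  1  3
3  0  2  2  1
k=4  3  2  3  2  0
2  3  1  1  2
1  0  1  3  0
3  0  2  2  2
k=5  3  2  3  2  0
2  3  2  1  2
1  0  1  3  0
3  0  2  2  2

3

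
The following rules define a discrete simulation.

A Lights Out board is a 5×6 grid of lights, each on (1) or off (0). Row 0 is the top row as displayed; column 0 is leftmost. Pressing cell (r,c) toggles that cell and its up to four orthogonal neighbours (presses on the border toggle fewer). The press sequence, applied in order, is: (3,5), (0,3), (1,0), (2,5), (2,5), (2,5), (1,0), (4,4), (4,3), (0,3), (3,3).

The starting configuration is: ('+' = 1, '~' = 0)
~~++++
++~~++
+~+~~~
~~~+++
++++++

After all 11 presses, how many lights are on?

[0] ~~++++
++~~++
+~+~~~
~~~+++
++++++
[1] ~~++++
++~~++
+~+~~+
~~~+~~
+++++~
[2] ~~~~~+
++~+++
+~+~~+
~~~+~~
+++++~
[3] +~~~~+
~~~+++
~~+~~+
~~~+~~
+++++~
[4] +~~~~+
~~~++~
~~+~+~
~~~+~+
+++++~
[5] +~~~~+
~~~+++
~~+~~+
~~~+~~
+++++~
[6] +~~~~+
~~~++~
~~+~+~
~~~+~+
+++++~
[7] ~~~~~+
++~++~
+~+~+~
~~~+~+
+++++~
[8] ~~~~~+
++~++~
+~+~+~
~~~+++
+++~~+
[9] ~~~~~+
++~++~
+~+~+~
~~~~++
++~+++
[10] ~~++++
++~~+~
+~+~+~
~~~~++
++~+++
[11] ~~++++
++~~+~
+~+++~
~~++~+
++~~++

18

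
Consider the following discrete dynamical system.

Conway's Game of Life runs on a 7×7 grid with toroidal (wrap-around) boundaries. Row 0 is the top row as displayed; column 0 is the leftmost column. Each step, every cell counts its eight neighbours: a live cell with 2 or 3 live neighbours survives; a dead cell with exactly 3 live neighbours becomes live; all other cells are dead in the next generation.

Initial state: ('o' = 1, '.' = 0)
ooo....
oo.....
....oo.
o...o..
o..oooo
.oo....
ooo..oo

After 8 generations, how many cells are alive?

step 0: ooo....
oo.....
....oo.
o...o..
o..oooo
.oo....
ooo..oo
step 1: .......
o.o...o
oo..ooo
o......
o.ooooo
.......
...o..o
step 2: o.....o
.......
.....o.
..o....
oo.oooo
o.o....
.......
step 3: .......
......o
.......
oooo...
o..oooo
o.oooo.
oo....o
step 4: ......o
.......
ooo....
oooo.o.
.......
..o....
ooooooo
step 5: .oooo.o
oo.....
o..o..o
o..o..o
...o...
o.o.ooo
ooooooo
step 6: .......
....oo.
..o....
o.ooo.o
.ooo...
.......
.......
step 7: .......
.......
.oo...o
o...o..
oo..o..
..o....
.......
step 8: .......
.......
oo.....
..oo.oo
oo.o...
.o.....
.......

10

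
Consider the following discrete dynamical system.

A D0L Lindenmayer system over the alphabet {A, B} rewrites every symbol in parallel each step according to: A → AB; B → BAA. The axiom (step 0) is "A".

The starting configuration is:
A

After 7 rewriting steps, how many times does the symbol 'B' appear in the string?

step 0: A
step 1: AB
step 2: ABBAA
step 3: ABBAABAAABAB
step 4: ABBAABAAABABBAAABABABBAAABBAA
step 5: ABBAABAAABABBAAABABABBAAABBAABAAABABABBAAABBAAABBAABAAABABABBAABAAABAB
step 6: ABBAABAAABABBAAABABABBAAABBAABAAABABABBAAABBAAABBAABAAABAB…ABBAABAAABABBAAABABABBAAABBAAABBAABAAABABBAAABABABBAAABBAA  (len 169)
step 7: ABBAABAAABABBAAABABABBAAABBAABAAABABABBAAABBAAABBAABAAABAB…BAAABABABBAAABBAABAAABABABBAAABBAAABBAABAAABABABBAABAAABAB  (len 408)

169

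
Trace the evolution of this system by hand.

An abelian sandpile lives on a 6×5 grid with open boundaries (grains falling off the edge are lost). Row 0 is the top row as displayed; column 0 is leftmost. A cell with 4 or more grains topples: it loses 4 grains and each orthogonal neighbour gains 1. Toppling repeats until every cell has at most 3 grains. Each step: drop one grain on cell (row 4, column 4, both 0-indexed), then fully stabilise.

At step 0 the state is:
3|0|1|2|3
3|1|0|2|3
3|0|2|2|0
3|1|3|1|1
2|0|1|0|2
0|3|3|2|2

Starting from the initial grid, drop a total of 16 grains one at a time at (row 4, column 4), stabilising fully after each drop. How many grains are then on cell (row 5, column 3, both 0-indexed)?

2

[0] 3|0|1|2|3
3|1|0|2|3
3|0|2|2|0
3|1|3|1|1
2|0|1|0|2
0|3|3|2|2
[1] 3|0|1|2|3
3|1|0|2|3
3|0|2|2|0
3|1|3|1|1
2|0|1|0|3
0|3|3|2|2
[2] 3|0|1|2|3
3|1|0|2|3
3|0|2|2|0
3|1|3|1|2
2|0|1|1|0
0|3|3|2|3
[3] 3|0|1|2|3
3|1|0|2|3
3|0|2|2|0
3|1|3|1|2
2|0|1|1|1
0|3|3|2|3
[4] 3|0|1|2|3
3|1|0|2|3
3|0|2|2|0
3|1|3|1|2
2|0|1|1|2
0|3|3|2|3
[5] 3|0|1|2|3
3|1|0|2|3
3|0|2|2|0
3|1|3|1|2
2|0|1|1|3
0|3|3|2|3
[6] 3|0|1|2|3
3|1|0|2|3
3|0|2|2|0
3|1|3|1|3
2|0|1|2|1
0|3|3|3|0
[7] 3|0|1|2|3
3|1|0|2|3
3|0|2|2|0
3|1|3|1|3
2|0|1|2|2
0|3|3|3|0
[8] 3|0|1|2|3
3|1|0|2|3
3|0|2|2|0
3|1|3|1|3
2|0|1|2|3
0|3|3|3|0
[9] 3|0|1|2|3
3|1|0|2|3
3|0|2|2|1
3|1|3|2|0
2|0|1|3|1
0|3|3|3|1
[10] 3|0|1|2|3
3|1|0|2|3
3|0|2|2|1
3|1|3|2|0
2|0|1|3|2
0|3|3|3|1
[11] 3|0|1|2|3
3|1|0|2|3
3|0|2|2|1
3|1|3|2|0
2|0|1|3|3
0|3|3|3|1
[12] 3|0|1|2|3
3|1|0|2|3
3|0|2|2|1
3|1|3|3|1
2|1|3|1|1
1|0|1|1|3
[13] 3|0|1|2|3
3|1|0|2|3
3|0|2|2|1
3|1|3|3|1
2|1|3|1|2
1|0|1|1|3
[14] 3|0|1|2|3
3|1|0|2|3
3|0|2|2|1
3|1|3|3|1
2|1|3|1|3
1|0|1|1|3
[15] 3|0|1|2|3
3|1|0|2|3
3|0|2|2|1
3|1|3|3|2
2|1|3|2|1
1|0|1|2|0
[16] 3|0|1|2|3
3|1|0|2|3
3|0|2|2|1
3|1|3|3|2
2|1|3|2|2
1|0|1|2|0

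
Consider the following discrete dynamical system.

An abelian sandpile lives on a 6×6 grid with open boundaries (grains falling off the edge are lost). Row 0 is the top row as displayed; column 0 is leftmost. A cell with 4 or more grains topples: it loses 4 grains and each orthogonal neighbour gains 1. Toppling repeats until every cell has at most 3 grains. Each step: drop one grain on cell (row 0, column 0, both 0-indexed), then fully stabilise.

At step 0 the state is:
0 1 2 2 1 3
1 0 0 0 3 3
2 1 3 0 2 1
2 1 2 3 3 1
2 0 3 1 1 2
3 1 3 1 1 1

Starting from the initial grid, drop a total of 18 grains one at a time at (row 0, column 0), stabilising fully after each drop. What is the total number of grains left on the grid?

62

k=0  0 1 2 2 1 3
1 0 0 0 3 3
2 1 3 0 2 1
2 1 2 3 3 1
2 0 3 1 1 2
3 1 3 1 1 1
k=1  1 1 2 2 1 3
1 0 0 0 3 3
2 1 3 0 2 1
2 1 2 3 3 1
2 0 3 1 1 2
3 1 3 1 1 1
k=2  2 1 2 2 1 3
1 0 0 0 3 3
2 1 3 0 2 1
2 1 2 3 3 1
2 0 3 1 1 2
3 1 3 1 1 1
k=3  3 1 2 2 1 3
1 0 0 0 3 3
2 1 3 0 2 1
2 1 2 3 3 1
2 0 3 1 1 2
3 1 3 1 1 1
k=4  0 2 2 2 1 3
2 0 0 0 3 3
2 1 3 0 2 1
2 1 2 3 3 1
2 0 3 1 1 2
3 1 3 1 1 1
k=5  1 2 2 2 1 3
2 0 0 0 3 3
2 1 3 0 2 1
2 1 2 3 3 1
2 0 3 1 1 2
3 1 3 1 1 1
k=6  2 2 2 2 1 3
2 0 0 0 3 3
2 1 3 0 2 1
2 1 2 3 3 1
2 0 3 1 1 2
3 1 3 1 1 1
k=7  3 2 2 2 1 3
2 0 0 0 3 3
2 1 3 0 2 1
2 1 2 3 3 1
2 0 3 1 1 2
3 1 3 1 1 1
k=8  0 3 2 2 1 3
3 0 0 0 3 3
2 1 3 0 2 1
2 1 2 3 3 1
2 0 3 1 1 2
3 1 3 1 1 1
k=9  1 3 2 2 1 3
3 0 0 0 3 3
2 1 3 0 2 1
2 1 2 3 3 1
2 0 3 1 1 2
3 1 3 1 1 1
k=10  2 3 2 2 1 3
3 0 0 0 3 3
2 1 3 0 2 1
2 1 2 3 3 1
2 0 3 1 1 2
3 1 3 1 1 1
k=11  3 3 2 2 1 3
3 0 0 0 3 3
2 1 3 0 2 1
2 1 2 3 3 1
2 0 3 1 1 2
3 1 3 1 1 1
k=12  2 0 3 2 1 3
0 2 0 0 3 3
3 1 3 0 2 1
2 1 2 3 3 1
2 0 3 1 1 2
3 1 3 1 1 1
k=13  3 0 3 2 1 3
0 2 0 0 3 3
3 1 3 0 2 1
2 1 2 3 3 1
2 0 3 1 1 2
3 1 3 1 1 1
k=14  0 1 3 2 1 3
1 2 0 0 3 3
3 1 3 0 2 1
2 1 2 3 3 1
2 0 3 1 1 2
3 1 3 1 1 1
k=15  1 1 3 2 1 3
1 2 0 0 3 3
3 1 3 0 2 1
2 1 2 3 3 1
2 0 3 1 1 2
3 1 3 1 1 1
k=16  2 1 3 2 1 3
1 2 0 0 3 3
3 1 3 0 2 1
2 1 2 3 3 1
2 0 3 1 1 2
3 1 3 1 1 1
k=17  3 1 3 2 1 3
1 2 0 0 3 3
3 1 3 0 2 1
2 1 2 3 3 1
2 0 3 1 1 2
3 1 3 1 1 1
k=18  0 2 3 2 1 3
2 2 0 0 3 3
3 1 3 0 2 1
2 1 2 3 3 1
2 0 3 1 1 2
3 1 3 1 1 1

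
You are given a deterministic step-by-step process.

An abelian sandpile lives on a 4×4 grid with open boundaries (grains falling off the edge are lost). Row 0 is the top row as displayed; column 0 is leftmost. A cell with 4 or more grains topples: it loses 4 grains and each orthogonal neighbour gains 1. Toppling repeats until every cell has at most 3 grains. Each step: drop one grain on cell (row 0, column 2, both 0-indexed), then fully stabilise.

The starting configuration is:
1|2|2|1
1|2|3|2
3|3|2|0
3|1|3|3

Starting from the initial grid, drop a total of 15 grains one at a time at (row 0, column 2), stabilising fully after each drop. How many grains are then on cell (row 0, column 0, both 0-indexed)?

[0] 1|2|2|1
1|2|3|2
3|3|2|0
3|1|3|3
[1] 1|2|3|1
1|2|3|2
3|3|2|0
3|1|3|3
[2] 1|3|1|2
1|3|0|3
3|3|3|0
3|1|3|3
[3] 1|3|2|2
1|3|0|3
3|3|3|0
3|1|3|3
[4] 1|3|3|2
1|3|0|3
3|3|3|0
3|1|3|3
[5] 2|1|1|3
3|1|3|3
1|3|1|2
1|0|2|0
[6] 2|1|2|3
3|1|3|3
1|3|1|2
1|0|2|0
[7] 2|1|3|3
3|1|3|3
1|3|1|2
1|0|2|0
[8] 2|2|2|1
3|2|1|1
1|3|2|3
1|0|2|0
[9] 2|2|3|1
3|2|1|1
1|3|2|3
1|0|2|0
[10] 2|3|0|2
3|2|2|1
1|3|2|3
1|0|2|0
[11] 2|3|1|2
3|2|2|1
1|3|2|3
1|0|2|0
[12] 2|3|2|2
3|2|2|1
1|3|2|3
1|0|2|0
[13] 2|3|3|2
3|2|2|1
1|3|2|3
1|0|2|0
[14] 3|0|1|3
3|3|3|1
1|3|2|3
1|0|2|0
[15] 3|0|2|3
3|3|3|1
1|3|2|3
1|0|2|0

3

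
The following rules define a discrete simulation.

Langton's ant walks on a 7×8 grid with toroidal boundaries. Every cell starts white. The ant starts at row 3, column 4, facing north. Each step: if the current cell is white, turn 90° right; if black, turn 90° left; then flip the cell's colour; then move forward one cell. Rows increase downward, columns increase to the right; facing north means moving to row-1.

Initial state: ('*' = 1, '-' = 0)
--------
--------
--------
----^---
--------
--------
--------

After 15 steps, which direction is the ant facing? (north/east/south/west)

east

gen 0: --------
--------
--------
----^---
--------
--------
--------
gen 1: --------
--------
--------
----*>--
--------
--------
--------
gen 2: --------
--------
--------
----**--
-----v--
--------
--------
gen 3: --------
--------
--------
----**--
----<*--
--------
--------
gen 4: --------
--------
--------
----^*--
----**--
--------
--------
gen 5: --------
--------
--------
---<-*--
----**--
--------
--------
gen 6: --------
--------
---^----
---*-*--
----**--
--------
--------
gen 7: --------
--------
---*>---
---*-*--
----**--
--------
--------
gen 8: --------
--------
---**---
---*v*--
----**--
--------
--------
gen 9: --------
--------
---**---
---<**--
----**--
--------
--------
gen 10: --------
--------
---**---
----**--
---v**--
--------
--------
gen 11: --------
--------
---**---
----**--
--<***--
--------
--------
gen 12: --------
--------
---**---
--^-**--
--****--
--------
--------
gen 13: --------
--------
---**---
--*>**--
--****--
--------
--------
gen 14: --------
--------
---**---
--****--
--*v**--
--------
--------
gen 15: --------
--------
---**---
--****--
--*->*--
--------
--------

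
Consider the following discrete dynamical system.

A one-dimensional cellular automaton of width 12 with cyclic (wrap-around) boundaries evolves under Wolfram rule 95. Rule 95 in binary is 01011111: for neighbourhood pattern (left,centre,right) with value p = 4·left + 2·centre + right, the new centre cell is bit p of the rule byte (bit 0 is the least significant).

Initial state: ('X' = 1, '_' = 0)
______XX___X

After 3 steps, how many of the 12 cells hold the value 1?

[0] ______XX___X
[1] XXXXXXXXXXXX
[2] ____________
[3] XXXXXXXXXXXX

12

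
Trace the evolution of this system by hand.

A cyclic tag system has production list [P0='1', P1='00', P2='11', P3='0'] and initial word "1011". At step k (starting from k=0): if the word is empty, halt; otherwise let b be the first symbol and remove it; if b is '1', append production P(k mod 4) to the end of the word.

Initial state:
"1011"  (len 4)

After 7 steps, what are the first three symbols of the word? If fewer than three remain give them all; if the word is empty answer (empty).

010

gen 0: "1011"  (len 4)
gen 1: "0111"  (len 4)
gen 2: "111"  (len 3)
gen 3: "1111"  (len 4)
gen 4: "1110"  (len 4)
gen 5: "1101"  (len 4)
gen 6: "10100"  (len 5)
gen 7: "010011"  (len 6)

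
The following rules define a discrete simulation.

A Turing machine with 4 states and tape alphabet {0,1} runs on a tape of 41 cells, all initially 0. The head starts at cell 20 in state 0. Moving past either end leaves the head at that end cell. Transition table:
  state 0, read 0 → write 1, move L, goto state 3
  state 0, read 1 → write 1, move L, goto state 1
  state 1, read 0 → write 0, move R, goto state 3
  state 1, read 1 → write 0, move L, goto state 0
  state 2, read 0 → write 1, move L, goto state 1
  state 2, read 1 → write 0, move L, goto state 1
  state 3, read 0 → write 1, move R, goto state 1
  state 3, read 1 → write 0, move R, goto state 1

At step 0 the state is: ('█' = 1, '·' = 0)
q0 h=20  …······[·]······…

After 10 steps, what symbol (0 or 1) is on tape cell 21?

1

gen 0: q0 h=20  …······[·]······…
gen 1: q3 h=19  …······[·]█·····…
gen 2: q1 h=20  …·····█[█]······…
gen 3: q0 h=19  …······[█]······…
gen 4: q1 h=18  …······[·]█·····…
gen 5: q3 h=19  …······[█]······…
gen 6: q1 h=20  …······[·]······…
gen 7: q3 h=21  …······[·]······…
gen 8: q1 h=22  …·····█[·]······…
gen 9: q3 h=23  …····█·[·]······…
gen 10: q1 h=24  …···█·█[·]······…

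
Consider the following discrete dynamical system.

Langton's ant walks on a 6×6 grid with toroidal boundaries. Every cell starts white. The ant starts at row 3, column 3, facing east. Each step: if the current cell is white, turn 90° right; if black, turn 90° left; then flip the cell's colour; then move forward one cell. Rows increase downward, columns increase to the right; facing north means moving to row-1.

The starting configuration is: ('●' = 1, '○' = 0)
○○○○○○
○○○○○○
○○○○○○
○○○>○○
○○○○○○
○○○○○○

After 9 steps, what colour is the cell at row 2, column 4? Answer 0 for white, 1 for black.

1

0) ○○○○○○
○○○○○○
○○○○○○
○○○>○○
○○○○○○
○○○○○○
1) ○○○○○○
○○○○○○
○○○○○○
○○○●○○
○○○v○○
○○○○○○
2) ○○○○○○
○○○○○○
○○○○○○
○○○●○○
○○<●○○
○○○○○○
3) ○○○○○○
○○○○○○
○○○○○○
○○^●○○
○○●●○○
○○○○○○
4) ○○○○○○
○○○○○○
○○○○○○
○○●>○○
○○●●○○
○○○○○○
5) ○○○○○○
○○○○○○
○○○^○○
○○●○○○
○○●●○○
○○○○○○
6) ○○○○○○
○○○○○○
○○○●>○
○○●○○○
○○●●○○
○○○○○○
7) ○○○○○○
○○○○○○
○○○●●○
○○●○v○
○○●●○○
○○○○○○
8) ○○○○○○
○○○○○○
○○○●●○
○○●<●○
○○●●○○
○○○○○○
9) ○○○○○○
○○○○○○
○○○^●○
○○●●●○
○○●●○○
○○○○○○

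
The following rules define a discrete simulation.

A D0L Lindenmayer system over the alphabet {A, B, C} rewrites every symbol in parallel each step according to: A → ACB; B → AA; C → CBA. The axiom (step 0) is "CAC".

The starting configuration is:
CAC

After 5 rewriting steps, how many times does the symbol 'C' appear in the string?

0) CAC
1) CBAACBCBA
2) CBAAAACBACBCBAAACBAAAACB
3) CBAAAACBACBACBACBCBAAAACBCBAAACBAAAACBACBACBCBAAAACBACBACBACBCBAAA
4) CBAAAACBACBACBACBCBAAAACBCBAAAACBCBAAAACBCBAAACBAAAACBACBA…AAAACBACBACBACBCBAAAACBCBAAAACBCBAAAACBCBAAACBAAAACBACBACB  (len 180)
5) CBAAAACBACBACBACBCBAAAACBCBAAAACBCBAAAACBCBAAACBAAAACBACBA…BCBAAACBAAAACBACBACBCBAAAACBACBACBACBCBAAAACBCBAAAACBCBAAA  (len 492)

132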